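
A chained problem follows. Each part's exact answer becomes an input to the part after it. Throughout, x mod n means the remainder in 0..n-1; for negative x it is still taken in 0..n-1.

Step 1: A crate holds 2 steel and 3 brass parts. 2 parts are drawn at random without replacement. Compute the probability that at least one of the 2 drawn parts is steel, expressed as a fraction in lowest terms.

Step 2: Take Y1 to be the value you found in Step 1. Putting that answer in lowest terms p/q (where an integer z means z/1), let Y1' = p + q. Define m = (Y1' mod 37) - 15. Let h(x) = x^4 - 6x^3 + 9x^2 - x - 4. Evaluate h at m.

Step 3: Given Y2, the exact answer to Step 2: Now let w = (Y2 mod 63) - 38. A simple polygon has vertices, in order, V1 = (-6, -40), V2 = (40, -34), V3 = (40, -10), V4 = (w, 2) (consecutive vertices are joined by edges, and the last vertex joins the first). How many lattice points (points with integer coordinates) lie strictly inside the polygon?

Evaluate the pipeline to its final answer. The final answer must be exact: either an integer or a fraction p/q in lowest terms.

Step 1: total draws C(5,2) = 10; complement C(3,2) = 3; favorable 10 - 3 = 7; P = 7/10; answer 7/10
Step 2: Y1 = 7/10; threaded value p + q = 17; m = 2; 1*(2)^4 - 6*(2)^3 + 9*(2)^2 - 1*(2)^1 - 4 = (16) + (-48) + (36) + (-2) + (-4) = -2; answer -2
Step 3: Y2 = -2; w = 23; cross terms: (-6*-34 - 40*-40)=1804, (40*-10 - 40*-34)=960, (40*2 - 23*-10)=310, (23*-40 - -6*2)=-908; twice the area = |2166| = 2166; area = 1083; boundary points = 2 + 24 + 1 + 1 = 28; strictly interior points = area - boundary/2 + 1 = 1070; answer 1070

1070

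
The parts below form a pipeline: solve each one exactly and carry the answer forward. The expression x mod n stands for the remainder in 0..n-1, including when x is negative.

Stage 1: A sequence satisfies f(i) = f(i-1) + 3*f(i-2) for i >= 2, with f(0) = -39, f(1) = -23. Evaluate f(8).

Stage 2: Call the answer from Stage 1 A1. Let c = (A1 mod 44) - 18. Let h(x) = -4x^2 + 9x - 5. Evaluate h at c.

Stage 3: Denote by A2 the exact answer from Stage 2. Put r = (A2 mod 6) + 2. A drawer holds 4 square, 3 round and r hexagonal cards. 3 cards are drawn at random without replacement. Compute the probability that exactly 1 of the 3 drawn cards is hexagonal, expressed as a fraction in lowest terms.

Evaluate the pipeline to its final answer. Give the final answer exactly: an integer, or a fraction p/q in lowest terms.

Stage 1: f(2) = 1*(-23) + 3*(-39) = -140; iterating: f(2)=-140, f(3)=-209, f(4)=-629, f(5)=-1256, f(6)=-3143, f(7)=-6911, f(8)=-16340; answer -16340
Stage 2: A1 = -16340; c = 10; -4*(10)^2 + 9*(10)^1 - 5 = (-400) + (90) + (-5) = -315; answer -315
Stage 3: A2 = -315; r = 5; total draws C(12,3) = 220; favorable C(5,1)*C(7,2) = 105; P = 21/44; answer 21/44

21/44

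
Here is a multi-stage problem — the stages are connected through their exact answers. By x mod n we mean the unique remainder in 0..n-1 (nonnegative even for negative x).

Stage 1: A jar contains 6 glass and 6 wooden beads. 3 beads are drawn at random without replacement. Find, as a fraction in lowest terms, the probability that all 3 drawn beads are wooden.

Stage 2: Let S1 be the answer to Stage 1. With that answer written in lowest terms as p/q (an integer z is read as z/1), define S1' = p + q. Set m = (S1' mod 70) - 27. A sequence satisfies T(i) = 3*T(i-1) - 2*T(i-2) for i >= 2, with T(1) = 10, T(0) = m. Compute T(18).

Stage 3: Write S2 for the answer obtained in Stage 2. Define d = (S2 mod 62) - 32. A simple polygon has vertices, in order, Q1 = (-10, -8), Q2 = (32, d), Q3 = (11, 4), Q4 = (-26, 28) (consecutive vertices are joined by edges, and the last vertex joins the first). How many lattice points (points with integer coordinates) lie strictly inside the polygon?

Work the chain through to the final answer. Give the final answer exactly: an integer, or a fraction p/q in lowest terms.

585

Stage 1: total draws C(12,3) = 220; favorable C(6,3) = 20; P = 1/11; answer 1/11
Stage 2: S1 = 1/11; threaded value p + q = 12; m = -15; T(2) = 3*(10) - 2*(-15) = 60; iterating: T(2)=60, T(3)=160, T(4)=360, T(5)=760, T(6)=1560, T(7)=3160, T(8)=6360, T(9)=12760, T(10)=25560, T(11)=51160, T(12)=102360, T(13)=204760, T(14)=409560, T(15)=819160, T(16)=1638360, T(17)=3276760, T(18)=6553560; answer 6553560
Stage 3: S2 = 6553560; d = 4; cross terms: (-10*4 - 32*-8)=216, (32*4 - 11*4)=84, (11*28 - -26*4)=412, (-26*-8 - -10*28)=488; twice the area = |1200| = 1200; area = 600; boundary points = 6 + 21 + 1 + 4 = 32; strictly interior points = area - boundary/2 + 1 = 585; answer 585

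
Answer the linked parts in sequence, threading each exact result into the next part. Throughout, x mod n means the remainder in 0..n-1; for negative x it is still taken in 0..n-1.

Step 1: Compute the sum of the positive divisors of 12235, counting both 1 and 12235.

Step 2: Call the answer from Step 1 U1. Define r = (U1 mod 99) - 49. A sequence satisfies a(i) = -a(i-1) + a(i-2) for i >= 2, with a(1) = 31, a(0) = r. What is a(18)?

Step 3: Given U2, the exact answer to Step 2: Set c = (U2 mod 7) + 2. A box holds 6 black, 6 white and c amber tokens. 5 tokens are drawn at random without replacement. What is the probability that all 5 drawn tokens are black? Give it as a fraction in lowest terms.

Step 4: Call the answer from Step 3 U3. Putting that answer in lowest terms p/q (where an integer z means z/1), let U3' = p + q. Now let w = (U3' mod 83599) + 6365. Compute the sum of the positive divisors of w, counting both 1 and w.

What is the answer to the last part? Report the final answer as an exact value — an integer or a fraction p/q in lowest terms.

Step 1: 12235 = 5 * 2447; sigma = (1 + 5) * (1 + 2447) = 6 * 2448 = 14688; answer 14688
Step 2: U1 = 14688; r = -13; a(2) = -1*(31) + 1*(-13) = -44; iterating: a(2)=-44, a(3)=75, a(4)=-119, a(5)=194, a(6)=-313, a(7)=507, a(8)=-820, a(9)=1327, a(10)=-2147, a(11)=3474, a(12)=-5621, a(13)=9095, a(14)=-14716, a(15)=23811, a(16)=-38527, a(17)=62338, a(18)=-100865; answer -100865
Step 3: U2 = -100865; c = 7; total draws C(19,5) = 11628; favorable C(6,5) = 6; P = 1/1938; answer 1/1938
Step 4: U3 = 1/1938; threaded value p + q = 1939; w = 8304; 8304 = 2^4 * 3 * 173; sigma = (1 + 2 + 4 + 8 + 16) * (1 + 3) * (1 + 173) = 31 * 4 * 174 = 21576; answer 21576

21576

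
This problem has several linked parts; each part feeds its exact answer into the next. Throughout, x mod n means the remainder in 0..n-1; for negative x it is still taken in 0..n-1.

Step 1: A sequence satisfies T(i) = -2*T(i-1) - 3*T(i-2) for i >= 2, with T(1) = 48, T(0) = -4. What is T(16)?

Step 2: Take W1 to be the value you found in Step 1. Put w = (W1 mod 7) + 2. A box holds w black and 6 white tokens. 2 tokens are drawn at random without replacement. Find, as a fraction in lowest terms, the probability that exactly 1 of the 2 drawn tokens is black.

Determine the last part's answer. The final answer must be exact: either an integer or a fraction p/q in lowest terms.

48/91

Step 1: T(2) = -2*(48) - 3*(-4) = -84; iterating: T(2)=-84, T(3)=24, T(4)=204, T(5)=-480, T(6)=348, T(7)=744, T(8)=-2532, T(9)=2832, T(10)=1932, T(11)=-12360, T(12)=18924, T(13)=-768, T(14)=-55236, T(15)=112776, T(16)=-59844; answer -59844
Step 2: W1 = -59844; w = 8; total draws C(14,2) = 91; favorable C(8,1)*C(6,1) = 48; P = 48/91; answer 48/91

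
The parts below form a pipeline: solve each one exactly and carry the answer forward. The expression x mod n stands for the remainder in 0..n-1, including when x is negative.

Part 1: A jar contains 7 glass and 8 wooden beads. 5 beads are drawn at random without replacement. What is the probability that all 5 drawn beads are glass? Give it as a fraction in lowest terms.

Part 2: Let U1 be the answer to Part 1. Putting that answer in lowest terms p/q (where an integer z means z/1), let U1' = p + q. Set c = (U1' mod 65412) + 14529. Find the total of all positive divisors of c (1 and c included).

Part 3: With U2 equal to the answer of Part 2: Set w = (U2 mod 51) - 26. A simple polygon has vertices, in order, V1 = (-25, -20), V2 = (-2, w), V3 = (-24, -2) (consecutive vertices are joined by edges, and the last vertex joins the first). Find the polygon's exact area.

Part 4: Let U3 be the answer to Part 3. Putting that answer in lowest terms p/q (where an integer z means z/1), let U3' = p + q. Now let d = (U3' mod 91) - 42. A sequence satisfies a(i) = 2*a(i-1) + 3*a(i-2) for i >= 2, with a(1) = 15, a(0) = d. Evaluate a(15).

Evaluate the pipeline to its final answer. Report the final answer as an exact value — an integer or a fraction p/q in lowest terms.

-53808375

Part 1: total draws C(15,5) = 3003; favorable C(7,5) = 21; P = 1/143; answer 1/143
Part 2: U1 = 1/143; threaded value p + q = 144; c = 14673; 14673 = 3 * 67 * 73; sigma = (1 + 3) * (1 + 67) * (1 + 73) = 4 * 68 * 74 = 20128; answer 20128
Part 3: U2 = 20128; w = 8; cross terms: (-25*8 - -2*-20)=-240, (-2*-2 - -24*8)=196, (-24*-20 - -25*-2)=430; twice the area = |386| = 386; area = 193; answer 193
Part 4: U3 = 193; threaded value p + q = 194; d = -30; a(2) = 2*(15) + 3*(-30) = -60; iterating: a(2)=-60, a(3)=-75, a(4)=-330, a(5)=-885, a(6)=-2760, a(7)=-8175, a(8)=-24630, a(9)=-73785, a(10)=-221460, a(11)=-664275, a(12)=-1992930, a(13)=-5978685, a(14)=-17936160, a(15)=-53808375; answer -53808375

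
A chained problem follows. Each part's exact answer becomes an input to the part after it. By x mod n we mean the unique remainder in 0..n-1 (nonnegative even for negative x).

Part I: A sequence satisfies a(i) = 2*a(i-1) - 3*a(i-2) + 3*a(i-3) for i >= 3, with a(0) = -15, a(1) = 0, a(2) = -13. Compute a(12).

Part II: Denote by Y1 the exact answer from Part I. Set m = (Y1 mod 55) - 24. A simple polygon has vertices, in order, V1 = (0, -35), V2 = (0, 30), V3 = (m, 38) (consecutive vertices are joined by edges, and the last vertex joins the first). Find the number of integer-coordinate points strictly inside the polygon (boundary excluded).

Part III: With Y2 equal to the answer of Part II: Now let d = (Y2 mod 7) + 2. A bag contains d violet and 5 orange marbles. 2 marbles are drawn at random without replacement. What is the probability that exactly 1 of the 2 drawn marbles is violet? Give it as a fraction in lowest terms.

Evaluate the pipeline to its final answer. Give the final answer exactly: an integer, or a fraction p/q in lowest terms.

6/11

Part I: a(3) = 2*(-13) - 3*(0) + 3*(-15) = -71; iterating: a(3)=-71, a(4)=-103, a(5)=-32, a(6)=32, a(7)=-149, a(8)=-490, a(9)=-437, a(10)=149, a(11)=139, a(12)=-1480; answer -1480
Part II: Y1 = -1480; m = -19; cross terms: (0*30 - 0*-35)=0, (0*38 - -19*30)=570, (-19*-35 - 0*38)=665; twice the area = |1235| = 1235; area = 1235/2; boundary points = 65 + 1 + 1 = 67; strictly interior points = area - boundary/2 + 1 = 585; answer 585
Part III: Y2 = 585; d = 6; total draws C(11,2) = 55; favorable C(6,1)*C(5,1) = 30; P = 6/11; answer 6/11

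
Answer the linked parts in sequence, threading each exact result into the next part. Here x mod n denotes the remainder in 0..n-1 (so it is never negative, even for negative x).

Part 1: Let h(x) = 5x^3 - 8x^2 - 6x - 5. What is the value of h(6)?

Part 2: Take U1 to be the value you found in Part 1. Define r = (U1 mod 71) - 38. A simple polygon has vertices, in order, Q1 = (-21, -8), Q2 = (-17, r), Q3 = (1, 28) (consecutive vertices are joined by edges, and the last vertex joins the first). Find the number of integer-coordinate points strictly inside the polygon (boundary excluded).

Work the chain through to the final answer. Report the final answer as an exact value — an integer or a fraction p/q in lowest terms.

48

Part 1: 5*(6)^3 - 8*(6)^2 - 6*(6)^1 - 5 = (1080) + (-288) + (-36) + (-5) = 751; answer 751
Part 2: U1 = 751; r = 3; cross terms: (-21*3 - -17*-8)=-199, (-17*28 - 1*3)=-479, (1*-8 - -21*28)=580; twice the area = |-98| = 98; area = 49; boundary points = 1 + 1 + 2 = 4; strictly interior points = area - boundary/2 + 1 = 48; answer 48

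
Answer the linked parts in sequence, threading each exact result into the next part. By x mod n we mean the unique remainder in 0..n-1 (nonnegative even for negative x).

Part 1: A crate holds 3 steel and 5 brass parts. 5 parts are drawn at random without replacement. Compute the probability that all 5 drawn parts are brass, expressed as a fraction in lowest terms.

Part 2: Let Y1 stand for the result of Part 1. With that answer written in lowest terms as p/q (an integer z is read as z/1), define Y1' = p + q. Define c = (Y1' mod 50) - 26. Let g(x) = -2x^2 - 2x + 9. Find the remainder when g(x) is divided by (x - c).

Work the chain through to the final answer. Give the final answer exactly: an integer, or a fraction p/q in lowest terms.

Part 1: total draws C(8,5) = 56; favorable C(5,5) = 1; P = 1/56; answer 1/56
Part 2: Y1 = 1/56; threaded value p + q = 57; c = -19; remainder = value at the root: -2*(-19)^2 - 2*(-19)^1 + 9 = (-722) + (38) + (9) = -675; answer -675

-675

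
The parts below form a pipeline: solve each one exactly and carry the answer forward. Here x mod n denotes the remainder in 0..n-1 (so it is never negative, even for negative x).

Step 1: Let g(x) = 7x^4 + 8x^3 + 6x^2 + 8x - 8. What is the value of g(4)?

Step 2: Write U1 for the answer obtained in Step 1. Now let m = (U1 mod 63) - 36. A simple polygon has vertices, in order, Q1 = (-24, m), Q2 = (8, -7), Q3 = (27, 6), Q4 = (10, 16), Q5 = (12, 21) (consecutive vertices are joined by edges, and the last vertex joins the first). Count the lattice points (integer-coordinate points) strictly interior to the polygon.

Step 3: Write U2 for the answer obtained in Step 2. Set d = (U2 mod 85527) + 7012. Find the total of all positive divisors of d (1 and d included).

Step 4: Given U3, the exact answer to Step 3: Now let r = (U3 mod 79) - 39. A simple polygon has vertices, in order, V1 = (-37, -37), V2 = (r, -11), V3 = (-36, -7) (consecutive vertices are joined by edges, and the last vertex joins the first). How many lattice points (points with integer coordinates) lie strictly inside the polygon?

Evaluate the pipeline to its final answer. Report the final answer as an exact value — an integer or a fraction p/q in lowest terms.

Step 1: 7*(4)^4 + 8*(4)^3 + 6*(4)^2 + 8*(4)^1 - 8 = (1792) + (512) + (96) + (32) + (-8) = 2424; answer 2424
Step 2: U1 = 2424; m = -6; cross terms: (-24*-7 - 8*-6)=216, (8*6 - 27*-7)=237, (27*16 - 10*6)=372, (10*21 - 12*16)=18, (12*-6 - -24*21)=432; twice the area = |1275| = 1275; area = 1275/2; boundary points = 1 + 1 + 1 + 1 + 9 = 13; strictly interior points = area - boundary/2 + 1 = 632; answer 632
Step 3: U2 = 632; d = 7644; 7644 = 2^2 * 3 * 7^2 * 13; sigma = (1 + 2 + 4) * (1 + 3) * (1 + 7 + 49) * (1 + 13) = 7 * 4 * 57 * 14 = 22344; answer 22344
Step 4: U3 = 22344; r = 27; cross terms: (-37*-11 - 27*-37)=1406, (27*-7 - -36*-11)=-585, (-36*-37 - -37*-7)=1073; twice the area = |1894| = 1894; area = 947; boundary points = 2 + 1 + 1 = 4; strictly interior points = area - boundary/2 + 1 = 946; answer 946

946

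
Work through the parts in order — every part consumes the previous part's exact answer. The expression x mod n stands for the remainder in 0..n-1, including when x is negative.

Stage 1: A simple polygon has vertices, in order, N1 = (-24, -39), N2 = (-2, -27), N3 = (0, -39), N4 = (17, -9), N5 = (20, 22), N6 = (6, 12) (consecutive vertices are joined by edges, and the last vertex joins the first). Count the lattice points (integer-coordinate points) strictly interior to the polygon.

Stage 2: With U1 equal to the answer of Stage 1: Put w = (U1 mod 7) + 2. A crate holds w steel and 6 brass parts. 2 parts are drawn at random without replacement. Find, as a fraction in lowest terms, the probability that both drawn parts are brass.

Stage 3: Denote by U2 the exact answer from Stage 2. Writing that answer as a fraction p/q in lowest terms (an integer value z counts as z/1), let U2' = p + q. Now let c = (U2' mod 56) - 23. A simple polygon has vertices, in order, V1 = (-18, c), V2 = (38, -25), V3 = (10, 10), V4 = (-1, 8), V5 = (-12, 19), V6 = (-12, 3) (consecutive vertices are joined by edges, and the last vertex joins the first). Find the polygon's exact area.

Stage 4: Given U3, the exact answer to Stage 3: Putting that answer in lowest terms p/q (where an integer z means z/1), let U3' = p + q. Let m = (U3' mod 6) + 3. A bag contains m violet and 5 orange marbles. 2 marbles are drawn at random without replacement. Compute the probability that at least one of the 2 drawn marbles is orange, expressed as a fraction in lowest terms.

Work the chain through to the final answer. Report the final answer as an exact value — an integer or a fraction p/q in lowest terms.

5/6

Stage 1: cross terms: (-24*-27 - -2*-39)=570, (-2*-39 - 0*-27)=78, (0*-9 - 17*-39)=663, (17*22 - 20*-9)=554, (20*12 - 6*22)=108, (6*-39 - -24*12)=54; twice the area = |2027| = 2027; area = 2027/2; boundary points = 2 + 2 + 1 + 1 + 2 + 3 = 11; strictly interior points = area - boundary/2 + 1 = 1009; answer 1009
Stage 2: U1 = 1009; w = 3; total draws C(9,2) = 36; favorable C(6,2) = 15; P = 5/12; answer 5/12
Stage 3: U2 = 5/12; threaded value p + q = 17; c = -6; cross terms: (-18*-25 - 38*-6)=678, (38*10 - 10*-25)=630, (10*8 - -1*10)=90, (-1*19 - -12*8)=77, (-12*3 - -12*19)=192, (-12*-6 - -18*3)=126; twice the area = |1793| = 1793; area = 1793/2; answer 1793/2
Stage 4: U3 = 1793/2; threaded value p + q = 1795; m = 4; total draws C(9,2) = 36; complement C(4,2) = 6; favorable 36 - 6 = 30; P = 5/6; answer 5/6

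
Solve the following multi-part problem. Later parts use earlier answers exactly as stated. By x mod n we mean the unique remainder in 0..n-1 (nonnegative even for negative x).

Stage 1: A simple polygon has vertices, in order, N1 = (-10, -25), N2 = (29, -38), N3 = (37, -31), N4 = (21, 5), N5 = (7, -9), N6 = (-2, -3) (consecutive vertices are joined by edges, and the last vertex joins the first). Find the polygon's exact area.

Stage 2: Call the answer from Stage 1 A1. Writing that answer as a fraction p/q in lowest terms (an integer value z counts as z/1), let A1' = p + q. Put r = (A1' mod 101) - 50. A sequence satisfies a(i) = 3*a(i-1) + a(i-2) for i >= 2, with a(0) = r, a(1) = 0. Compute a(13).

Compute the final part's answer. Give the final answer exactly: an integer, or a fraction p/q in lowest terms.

16822080

Stage 1: cross terms: (-10*-38 - 29*-25)=1105, (29*-31 - 37*-38)=507, (37*5 - 21*-31)=836, (21*-9 - 7*5)=-224, (7*-3 - -2*-9)=-39, (-2*-25 - -10*-3)=20; twice the area = |2205| = 2205; area = 2205/2; answer 2205/2
Stage 2: A1 = 2205/2; threaded value p + q = 2207; r = 36; a(2) = 3*(0) + 1*(36) = 36; iterating: a(2)=36, a(3)=108, a(4)=360, a(5)=1188, a(6)=3924, a(7)=12960, a(8)=42804, a(9)=141372, a(10)=466920, a(11)=1542132, a(12)=5093316, a(13)=16822080; answer 16822080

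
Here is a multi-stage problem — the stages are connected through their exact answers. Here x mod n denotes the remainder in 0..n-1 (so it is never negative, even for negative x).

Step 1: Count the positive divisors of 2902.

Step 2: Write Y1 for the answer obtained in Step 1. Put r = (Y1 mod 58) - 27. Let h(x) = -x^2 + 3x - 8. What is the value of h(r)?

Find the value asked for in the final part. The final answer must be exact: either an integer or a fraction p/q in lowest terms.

-606

Step 1: 2902 = 2 * 1451; number of divisors = (1+1) * (1+1) = 4; answer 4
Step 2: Y1 = 4; r = -23; -1*(-23)^2 + 3*(-23)^1 - 8 = (-529) + (-69) + (-8) = -606; answer -606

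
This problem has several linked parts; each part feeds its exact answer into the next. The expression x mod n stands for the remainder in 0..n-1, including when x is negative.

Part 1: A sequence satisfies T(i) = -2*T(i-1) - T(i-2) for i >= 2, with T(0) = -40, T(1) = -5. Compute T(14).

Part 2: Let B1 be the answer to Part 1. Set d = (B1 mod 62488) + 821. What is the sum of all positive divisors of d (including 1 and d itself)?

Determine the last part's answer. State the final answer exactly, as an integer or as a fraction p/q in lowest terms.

Part 1: T(2) = -2*(-5) - 1*(-40) = 50; iterating: T(2)=50, T(3)=-95, T(4)=140, T(5)=-185, T(6)=230, T(7)=-275, T(8)=320, T(9)=-365, T(10)=410, T(11)=-455, T(12)=500, T(13)=-545, T(14)=590; answer 590
Part 2: B1 = 590; d = 1411; 1411 = 17 * 83; sigma = (1 + 17) * (1 + 83) = 18 * 84 = 1512; answer 1512

1512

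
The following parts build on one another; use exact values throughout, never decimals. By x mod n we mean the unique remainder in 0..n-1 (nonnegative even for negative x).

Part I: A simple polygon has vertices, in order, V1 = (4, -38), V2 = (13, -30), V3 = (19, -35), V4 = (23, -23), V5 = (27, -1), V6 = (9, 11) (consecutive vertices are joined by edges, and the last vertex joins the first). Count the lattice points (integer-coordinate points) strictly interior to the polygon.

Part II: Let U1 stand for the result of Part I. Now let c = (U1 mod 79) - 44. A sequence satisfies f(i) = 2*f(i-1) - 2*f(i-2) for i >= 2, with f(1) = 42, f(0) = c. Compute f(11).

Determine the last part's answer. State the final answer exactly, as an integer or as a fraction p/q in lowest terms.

1024

Part I: cross terms: (4*-30 - 13*-38)=374, (13*-35 - 19*-30)=115, (19*-23 - 23*-35)=368, (23*-1 - 27*-23)=598, (27*11 - 9*-1)=306, (9*-38 - 4*11)=-386; twice the area = |1375| = 1375; area = 1375/2; boundary points = 1 + 1 + 4 + 2 + 6 + 1 = 15; strictly interior points = area - boundary/2 + 1 = 681; answer 681
Part II: U1 = 681; c = 5; f(2) = 2*(42) - 2*(5) = 74; iterating: f(2)=74, f(3)=64, f(4)=-20, f(5)=-168, f(6)=-296, f(7)=-256, f(8)=80, f(9)=672, f(10)=1184, f(11)=1024; answer 1024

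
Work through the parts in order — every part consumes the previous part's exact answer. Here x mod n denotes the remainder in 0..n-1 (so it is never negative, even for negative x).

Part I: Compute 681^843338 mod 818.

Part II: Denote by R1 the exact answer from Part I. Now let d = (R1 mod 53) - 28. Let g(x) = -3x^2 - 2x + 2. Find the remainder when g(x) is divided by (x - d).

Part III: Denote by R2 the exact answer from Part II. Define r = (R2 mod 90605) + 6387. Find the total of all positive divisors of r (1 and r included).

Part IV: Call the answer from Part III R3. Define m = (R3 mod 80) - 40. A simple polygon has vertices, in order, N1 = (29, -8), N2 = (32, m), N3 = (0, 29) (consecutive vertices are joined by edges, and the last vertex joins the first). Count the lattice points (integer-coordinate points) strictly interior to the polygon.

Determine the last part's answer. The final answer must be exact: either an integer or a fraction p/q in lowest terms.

Part I: squarings mod 818: 681^1=681, 681^2=773, 681^4=389, 681^8=809, 681^16=81, 681^32=17, 681^64=289, 681^128=85, 681^256=681, 681^512=773, 681^1024=389, 681^2048=809, 681^4096=81, 681^8192=17, 681^16384=289, 681^32768=85, 681^65536=681, 681^131072=773, 681^262144=389, 681^524288=809; 681^843338 = 681^2 * 681^8 * 681^64 * 681^512 * 681^1024 * 681^2048 * 681^4096 * 681^16384 * 681^32768 * 681^262144 * 681^524288 = 773 (mod 818); answer 773
Part II: R1 = 773; d = 3; remainder = value at the root: -3*(3)^2 - 2*(3)^1 + 2 = (-27) + (-6) + (2) = -31; answer -31
Part III: R2 = -31; r = 96961; 96961 = 47 * 2063; sigma = (1 + 47) * (1 + 2063) = 48 * 2064 = 99072; answer 99072
Part IV: R3 = 99072; m = -8; cross terms: (29*-8 - 32*-8)=24, (32*29 - 0*-8)=928, (0*-8 - 29*29)=-841; twice the area = |111| = 111; area = 111/2; boundary points = 3 + 1 + 1 = 5; strictly interior points = area - boundary/2 + 1 = 54; answer 54

54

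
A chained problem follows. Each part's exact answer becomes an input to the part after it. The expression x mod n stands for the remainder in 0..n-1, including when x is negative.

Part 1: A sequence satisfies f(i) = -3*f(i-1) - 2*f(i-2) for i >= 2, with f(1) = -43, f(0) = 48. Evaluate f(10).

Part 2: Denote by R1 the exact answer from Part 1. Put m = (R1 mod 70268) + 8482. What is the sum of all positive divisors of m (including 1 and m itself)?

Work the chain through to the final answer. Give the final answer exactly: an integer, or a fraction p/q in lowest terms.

109200

Part 1: f(2) = -3*(-43) - 2*(48) = 33; iterating: f(2)=33, f(3)=-13, f(4)=-27, f(5)=107, f(6)=-267, f(7)=587, f(8)=-1227, f(9)=2507, f(10)=-5067; answer -5067
Part 2: R1 = -5067; m = 73683; 73683 = 3^3 * 2729; sigma = (1 + 3 + 9 + 27) * (1 + 2729) = 40 * 2730 = 109200; answer 109200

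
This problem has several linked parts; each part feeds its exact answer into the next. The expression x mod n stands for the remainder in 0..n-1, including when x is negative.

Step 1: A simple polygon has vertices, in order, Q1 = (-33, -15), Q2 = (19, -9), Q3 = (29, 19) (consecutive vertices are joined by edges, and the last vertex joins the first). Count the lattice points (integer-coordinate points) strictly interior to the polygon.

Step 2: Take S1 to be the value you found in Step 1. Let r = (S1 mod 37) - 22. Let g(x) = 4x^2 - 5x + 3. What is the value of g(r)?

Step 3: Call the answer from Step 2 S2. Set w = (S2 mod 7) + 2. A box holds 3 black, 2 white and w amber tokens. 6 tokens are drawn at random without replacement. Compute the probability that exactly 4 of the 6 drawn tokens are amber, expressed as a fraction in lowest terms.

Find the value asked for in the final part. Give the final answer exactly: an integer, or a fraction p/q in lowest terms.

Step 1: cross terms: (-33*-9 - 19*-15)=582, (19*19 - 29*-9)=622, (29*-15 - -33*19)=192; twice the area = |1396| = 1396; area = 698; boundary points = 2 + 2 + 2 = 6; strictly interior points = area - boundary/2 + 1 = 696; answer 696
Step 2: S1 = 696; r = 8; 4*(8)^2 - 5*(8)^1 + 3 = (256) + (-40) + (3) = 219; answer 219
Step 3: S2 = 219; w = 4; total draws C(9,6) = 84; favorable C(4,4)*C(5,2) = 10; P = 5/42; answer 5/42

5/42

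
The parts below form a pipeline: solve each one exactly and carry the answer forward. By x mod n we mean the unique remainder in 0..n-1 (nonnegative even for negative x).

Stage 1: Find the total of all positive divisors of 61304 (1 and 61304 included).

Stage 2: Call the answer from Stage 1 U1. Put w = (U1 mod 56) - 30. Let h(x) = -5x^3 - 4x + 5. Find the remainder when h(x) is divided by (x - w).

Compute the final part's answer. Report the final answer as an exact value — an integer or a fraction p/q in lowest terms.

135125

Stage 1: 61304 = 2^3 * 79 * 97; sigma = (1 + 2 + 4 + 8) * (1 + 79) * (1 + 97) = 15 * 80 * 98 = 117600; answer 117600
Stage 2: U1 = 117600; w = -30; remainder = value at the root: -5*(-30)^3 - 4*(-30)^1 + 5 = (135000) + (120) + (5) = 135125; answer 135125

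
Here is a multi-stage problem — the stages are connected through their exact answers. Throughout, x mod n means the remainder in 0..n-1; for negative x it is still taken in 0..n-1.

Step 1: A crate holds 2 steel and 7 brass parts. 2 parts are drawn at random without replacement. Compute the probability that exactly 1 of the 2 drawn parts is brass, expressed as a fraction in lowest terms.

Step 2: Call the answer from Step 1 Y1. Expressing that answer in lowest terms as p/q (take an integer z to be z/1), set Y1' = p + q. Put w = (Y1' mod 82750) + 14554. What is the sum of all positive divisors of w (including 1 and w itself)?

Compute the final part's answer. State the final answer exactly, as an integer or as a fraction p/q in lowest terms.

Step 1: total draws C(9,2) = 36; favorable C(7,1)*C(2,1) = 14; P = 7/18; answer 7/18
Step 2: Y1 = 7/18; threaded value p + q = 25; w = 14579; 14579 = 61 * 239; sigma = (1 + 61) * (1 + 239) = 62 * 240 = 14880; answer 14880

14880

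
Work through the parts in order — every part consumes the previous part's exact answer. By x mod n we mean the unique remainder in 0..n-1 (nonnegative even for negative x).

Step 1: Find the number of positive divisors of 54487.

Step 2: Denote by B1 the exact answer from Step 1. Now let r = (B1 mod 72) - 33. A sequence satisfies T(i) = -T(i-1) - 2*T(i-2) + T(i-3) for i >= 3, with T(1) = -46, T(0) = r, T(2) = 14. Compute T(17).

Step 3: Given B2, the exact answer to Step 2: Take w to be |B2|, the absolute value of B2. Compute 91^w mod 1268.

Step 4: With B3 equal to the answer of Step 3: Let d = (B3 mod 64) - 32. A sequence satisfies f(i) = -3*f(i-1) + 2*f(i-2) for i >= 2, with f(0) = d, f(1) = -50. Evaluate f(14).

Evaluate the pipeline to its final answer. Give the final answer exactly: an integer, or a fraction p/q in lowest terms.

547208656

Step 1: 54487 = 23^2 * 103; number of divisors = (2+1) * (1+1) = 6; answer 6
Step 2: B1 = 6; r = -27; T(3) = -1*(14) - 2*(-46) + 1*(-27) = 51; iterating: T(3)=51, T(4)=-125, T(5)=37, T(6)=264, T(7)=-463, T(8)=-28, T(9)=1218, T(10)=-1625, T(11)=-839, T(12)=5307, T(13)=-5254, T(14)=-6199, T(15)=22014, T(16)=-14870, T(17)=-35357; answer -35357
Step 3: B2 = -35357; w = 35357; squarings mod 1268: 91^1=91, 91^2=673, 91^4=253, 91^8=609, 91^16=625, 91^32=81, 91^64=221, 91^128=657, 91^256=529, 91^512=881, 91^1024=145, 91^2048=737, 91^4096=465, 91^8192=665, 91^16384=961, 91^32768=417; 91^35357 = 91^1 * 91^4 * 91^8 * 91^16 * 91^512 * 91^2048 * 91^32768 = 19 (mod 1268); answer 19
Step 4: B3 = 19; d = -13; f(2) = -3*(-50) + 2*(-13) = 124; iterating: f(2)=124, f(3)=-472, f(4)=1664, f(5)=-5936, f(6)=21136, f(7)=-75280, f(8)=268112, f(9)=-954896, f(10)=3400912, f(11)=-12112528, f(12)=43139408, f(13)=-153643280, f(14)=547208656; answer 547208656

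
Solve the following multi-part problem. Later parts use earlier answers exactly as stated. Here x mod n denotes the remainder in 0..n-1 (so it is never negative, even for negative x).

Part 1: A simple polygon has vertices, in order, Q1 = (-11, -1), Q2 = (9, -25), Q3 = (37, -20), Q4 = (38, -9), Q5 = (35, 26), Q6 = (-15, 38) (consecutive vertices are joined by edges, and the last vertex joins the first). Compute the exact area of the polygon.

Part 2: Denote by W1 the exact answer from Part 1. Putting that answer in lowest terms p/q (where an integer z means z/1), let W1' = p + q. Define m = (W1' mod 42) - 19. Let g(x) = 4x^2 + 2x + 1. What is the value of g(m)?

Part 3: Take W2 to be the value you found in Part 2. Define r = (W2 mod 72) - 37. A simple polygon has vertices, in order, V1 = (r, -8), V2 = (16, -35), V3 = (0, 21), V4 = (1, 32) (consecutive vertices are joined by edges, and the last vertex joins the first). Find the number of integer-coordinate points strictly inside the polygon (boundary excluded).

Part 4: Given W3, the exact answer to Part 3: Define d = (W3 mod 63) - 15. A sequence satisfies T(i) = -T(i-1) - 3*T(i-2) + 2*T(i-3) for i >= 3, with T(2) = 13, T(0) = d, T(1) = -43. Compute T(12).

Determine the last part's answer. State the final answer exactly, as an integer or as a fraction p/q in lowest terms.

71962

Part 1: cross terms: (-11*-25 - 9*-1)=284, (9*-20 - 37*-25)=745, (37*-9 - 38*-20)=427, (38*26 - 35*-9)=1303, (35*38 - -15*26)=1720, (-15*-1 - -11*38)=433; twice the area = |4912| = 4912; area = 2456; answer 2456
Part 2: W1 = 2456; threaded value p + q = 2457; m = 2; 4*(2)^2 + 2*(2)^1 + 1 = (16) + (4) + (1) = 21; answer 21
Part 3: W2 = 21; r = -16; cross terms: (-16*-35 - 16*-8)=688, (16*21 - 0*-35)=336, (0*32 - 1*21)=-21, (1*-8 - -16*32)=504; twice the area = |1507| = 1507; area = 1507/2; boundary points = 1 + 8 + 1 + 1 = 11; strictly interior points = area - boundary/2 + 1 = 749; answer 749
Part 4: W3 = 749; d = 41; T(3) = -1*(13) - 3*(-43) + 2*(41) = 198; iterating: T(3)=198, T(4)=-323, T(5)=-245, T(6)=1610, T(7)=-1521, T(8)=-3799, T(9)=11582, T(10)=-3227, T(11)=-39117, T(12)=71962; answer 71962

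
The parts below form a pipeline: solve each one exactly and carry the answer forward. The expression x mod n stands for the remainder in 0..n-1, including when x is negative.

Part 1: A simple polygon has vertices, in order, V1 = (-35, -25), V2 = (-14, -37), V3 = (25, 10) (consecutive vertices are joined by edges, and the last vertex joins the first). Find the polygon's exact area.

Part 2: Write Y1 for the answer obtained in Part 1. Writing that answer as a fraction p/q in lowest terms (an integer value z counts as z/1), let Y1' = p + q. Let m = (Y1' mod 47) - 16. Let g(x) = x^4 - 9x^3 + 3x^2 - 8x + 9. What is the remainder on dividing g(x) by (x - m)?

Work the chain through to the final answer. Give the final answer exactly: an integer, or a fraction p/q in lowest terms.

103305

Part 1: cross terms: (-35*-37 - -14*-25)=945, (-14*10 - 25*-37)=785, (25*-25 - -35*10)=-275; twice the area = |1455| = 1455; area = 1455/2; answer 1455/2
Part 2: Y1 = 1455/2; threaded value p + q = 1457; m = -16; remainder = value at the root: 1*(-16)^4 - 9*(-16)^3 + 3*(-16)^2 - 8*(-16)^1 + 9 = (65536) + (36864) + (768) + (128) + (9) = 103305; answer 103305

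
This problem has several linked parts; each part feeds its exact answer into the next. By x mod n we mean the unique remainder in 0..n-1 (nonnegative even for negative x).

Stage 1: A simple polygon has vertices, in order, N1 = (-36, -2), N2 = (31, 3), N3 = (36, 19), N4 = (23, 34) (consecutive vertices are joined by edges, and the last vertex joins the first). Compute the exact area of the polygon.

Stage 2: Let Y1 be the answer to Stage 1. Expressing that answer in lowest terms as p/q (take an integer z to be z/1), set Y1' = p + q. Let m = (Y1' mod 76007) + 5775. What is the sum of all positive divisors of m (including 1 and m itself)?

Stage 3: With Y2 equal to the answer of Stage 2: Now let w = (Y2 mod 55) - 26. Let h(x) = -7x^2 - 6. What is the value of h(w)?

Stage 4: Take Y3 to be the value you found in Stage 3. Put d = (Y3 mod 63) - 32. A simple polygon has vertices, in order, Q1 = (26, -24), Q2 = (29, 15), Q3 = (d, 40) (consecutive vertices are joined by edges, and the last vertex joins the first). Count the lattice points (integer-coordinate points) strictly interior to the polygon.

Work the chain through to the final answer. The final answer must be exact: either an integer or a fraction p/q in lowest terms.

247

Stage 1: cross terms: (-36*3 - 31*-2)=-46, (31*19 - 36*3)=481, (36*34 - 23*19)=787, (23*-2 - -36*34)=1178; twice the area = |2400| = 2400; area = 1200; answer 1200
Stage 2: Y1 = 1200; threaded value p + q = 1201; m = 6976; 6976 = 2^6 * 109; sigma = (1 + 2 + 4 + 8 + 16 + 32 + 64) * (1 + 109) = 127 * 110 = 13970; answer 13970
Stage 3: Y2 = 13970; w = -26; -7*(-26)^2 - 6 = (-4732) + (-6) = -4738; answer -4738
Stage 4: Y3 = -4738; d = 18; cross terms: (26*15 - 29*-24)=1086, (29*40 - 18*15)=890, (18*-24 - 26*40)=-1472; twice the area = |504| = 504; area = 252; boundary points = 3 + 1 + 8 = 12; strictly interior points = area - boundary/2 + 1 = 247; answer 247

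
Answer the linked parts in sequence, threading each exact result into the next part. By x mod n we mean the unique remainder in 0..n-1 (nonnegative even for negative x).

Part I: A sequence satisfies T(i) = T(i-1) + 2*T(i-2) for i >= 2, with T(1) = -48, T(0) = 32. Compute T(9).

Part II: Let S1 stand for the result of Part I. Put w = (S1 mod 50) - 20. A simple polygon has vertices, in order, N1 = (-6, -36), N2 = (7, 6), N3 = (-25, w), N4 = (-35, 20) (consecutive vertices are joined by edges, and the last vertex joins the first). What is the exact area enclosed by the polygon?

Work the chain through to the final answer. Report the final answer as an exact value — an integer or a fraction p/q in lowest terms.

Part I: T(2) = 1*(-48) + 2*(32) = 16; iterating: T(2)=16, T(3)=-80, T(4)=-48, T(5)=-208, T(6)=-304, T(7)=-720, T(8)=-1328, T(9)=-2768; answer -2768
Part II: S1 = -2768; w = 12; cross terms: (-6*6 - 7*-36)=216, (7*12 - -25*6)=234, (-25*20 - -35*12)=-80, (-35*-36 - -6*20)=1380; twice the area = |1750| = 1750; area = 875; answer 875

875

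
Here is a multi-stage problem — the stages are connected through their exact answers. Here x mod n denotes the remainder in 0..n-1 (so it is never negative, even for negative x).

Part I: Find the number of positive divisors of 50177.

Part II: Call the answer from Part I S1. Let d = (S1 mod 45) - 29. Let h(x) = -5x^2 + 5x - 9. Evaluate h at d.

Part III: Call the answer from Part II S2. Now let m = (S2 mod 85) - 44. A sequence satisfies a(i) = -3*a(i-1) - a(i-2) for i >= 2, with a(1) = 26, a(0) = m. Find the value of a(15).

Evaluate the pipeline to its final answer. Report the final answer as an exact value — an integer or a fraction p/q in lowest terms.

19090552

Part I: 50177 is prime, so its only divisors are 1 and 50177; count = 2; answer 2
Part II: S1 = 2; d = -27; -5*(-27)^2 + 5*(-27)^1 - 9 = (-3645) + (-135) + (-9) = -3789; answer -3789
Part III: S2 = -3789; m = -8; a(2) = -3*(26) - 1*(-8) = -70; iterating: a(2)=-70, a(3)=184, a(4)=-482, a(5)=1262, a(6)=-3304, a(7)=8650, a(8)=-22646, a(9)=59288, a(10)=-155218, a(11)=406366, a(12)=-1063880, a(13)=2785274, a(14)=-7291942, a(15)=19090552; answer 19090552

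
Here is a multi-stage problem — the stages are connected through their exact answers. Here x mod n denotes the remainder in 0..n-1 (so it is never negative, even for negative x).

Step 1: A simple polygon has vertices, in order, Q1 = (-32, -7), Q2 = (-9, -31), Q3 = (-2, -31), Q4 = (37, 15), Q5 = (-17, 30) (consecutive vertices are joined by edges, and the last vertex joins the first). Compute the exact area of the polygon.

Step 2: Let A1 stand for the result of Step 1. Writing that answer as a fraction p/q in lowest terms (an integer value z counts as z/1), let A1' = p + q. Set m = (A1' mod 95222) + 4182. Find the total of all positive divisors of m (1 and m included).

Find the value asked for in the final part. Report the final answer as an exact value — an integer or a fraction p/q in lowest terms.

Step 1: cross terms: (-32*-31 - -9*-7)=929, (-9*-31 - -2*-31)=217, (-2*15 - 37*-31)=1117, (37*30 - -17*15)=1365, (-17*-7 - -32*30)=1079; twice the area = |4707| = 4707; area = 4707/2; answer 4707/2
Step 2: A1 = 4707/2; threaded value p + q = 4709; m = 8891; 8891 = 17 * 523; sigma = (1 + 17) * (1 + 523) = 18 * 524 = 9432; answer 9432

9432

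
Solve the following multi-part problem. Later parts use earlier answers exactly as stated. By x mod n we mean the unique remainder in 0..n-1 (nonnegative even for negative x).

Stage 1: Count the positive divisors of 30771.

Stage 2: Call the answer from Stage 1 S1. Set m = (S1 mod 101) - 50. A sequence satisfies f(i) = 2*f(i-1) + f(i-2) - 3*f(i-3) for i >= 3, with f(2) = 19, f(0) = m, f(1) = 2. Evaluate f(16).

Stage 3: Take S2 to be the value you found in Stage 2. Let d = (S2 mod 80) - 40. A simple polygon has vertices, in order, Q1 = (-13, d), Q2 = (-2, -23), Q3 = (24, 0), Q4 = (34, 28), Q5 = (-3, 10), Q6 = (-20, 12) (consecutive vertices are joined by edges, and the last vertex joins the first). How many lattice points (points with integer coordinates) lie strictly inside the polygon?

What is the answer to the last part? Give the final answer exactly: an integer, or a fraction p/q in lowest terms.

1209

Stage 1: 30771 = 3^2 * 13 * 263; number of divisors = (2+1) * (1+1) * (1+1) = 12; answer 12
Stage 2: S1 = 12; m = -38; f(3) = 2*(19) + 1*(2) - 3*(-38) = 154; iterating: f(3)=154, f(4)=321, f(5)=739, f(6)=1337, f(7)=2450, f(8)=4020, f(9)=6479, f(10)=9628, f(11)=13675, f(12)=17541, f(13)=19873, f(14)=16262, f(15)=-226, f(16)=-43809; answer -43809
Stage 3: S2 = -43809; d = -9; cross terms: (-13*-23 - -2*-9)=281, (-2*0 - 24*-23)=552, (24*28 - 34*0)=672, (34*10 - -3*28)=424, (-3*12 - -20*10)=164, (-20*-9 - -13*12)=336; twice the area = |2429| = 2429; area = 2429/2; boundary points = 1 + 1 + 2 + 1 + 1 + 7 = 13; strictly interior points = area - boundary/2 + 1 = 1209; answer 1209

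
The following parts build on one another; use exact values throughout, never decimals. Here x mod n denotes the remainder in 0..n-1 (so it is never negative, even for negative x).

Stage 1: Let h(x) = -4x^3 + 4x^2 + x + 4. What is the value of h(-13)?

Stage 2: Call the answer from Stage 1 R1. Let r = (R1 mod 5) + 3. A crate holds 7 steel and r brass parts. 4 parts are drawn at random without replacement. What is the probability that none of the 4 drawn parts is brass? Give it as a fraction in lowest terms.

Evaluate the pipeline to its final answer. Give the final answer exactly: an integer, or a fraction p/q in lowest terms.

1/6

Stage 1: -4*(-13)^3 + 4*(-13)^2 + 1*(-13)^1 + 4 = (8788) + (676) + (-13) + (4) = 9455; answer 9455
Stage 2: R1 = 9455; r = 3; total draws C(10,4) = 210; favorable C(7,4) = 35; P = 1/6; answer 1/6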